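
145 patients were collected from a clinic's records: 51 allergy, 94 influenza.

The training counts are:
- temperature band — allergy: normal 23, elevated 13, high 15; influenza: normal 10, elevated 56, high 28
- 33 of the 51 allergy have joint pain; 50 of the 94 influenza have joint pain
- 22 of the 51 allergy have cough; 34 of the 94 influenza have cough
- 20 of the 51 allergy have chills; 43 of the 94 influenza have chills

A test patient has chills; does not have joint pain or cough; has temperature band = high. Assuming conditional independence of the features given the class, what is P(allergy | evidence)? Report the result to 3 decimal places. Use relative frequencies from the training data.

allergy: (51/145) × (15/51) × (18/51) × (29/51) × (20/51) ≈ 0.00814166
influenza: (94/145) × (28/94) × (44/94) × (60/94) × (43/94) ≈ 0.0263924
P(allergy | x) = 0.00814166 / 0.03453406 ≈ 0.236

0.236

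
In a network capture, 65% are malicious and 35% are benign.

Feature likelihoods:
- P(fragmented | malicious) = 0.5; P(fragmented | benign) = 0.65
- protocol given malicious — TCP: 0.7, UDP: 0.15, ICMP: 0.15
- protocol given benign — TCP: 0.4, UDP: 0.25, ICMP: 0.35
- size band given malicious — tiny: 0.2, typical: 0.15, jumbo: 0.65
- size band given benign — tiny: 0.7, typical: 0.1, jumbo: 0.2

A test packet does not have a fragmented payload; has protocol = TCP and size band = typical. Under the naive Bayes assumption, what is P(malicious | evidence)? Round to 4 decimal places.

0.8744

malicious: 0.65 × (1−0.5) × 0.7 × 0.15 = 0.034125
benign: 0.35 × (1−0.65) × 0.4 × 0.1 = 0.0049
P(malicious | x) = 0.034125 / 0.039025 ≈ 0.8744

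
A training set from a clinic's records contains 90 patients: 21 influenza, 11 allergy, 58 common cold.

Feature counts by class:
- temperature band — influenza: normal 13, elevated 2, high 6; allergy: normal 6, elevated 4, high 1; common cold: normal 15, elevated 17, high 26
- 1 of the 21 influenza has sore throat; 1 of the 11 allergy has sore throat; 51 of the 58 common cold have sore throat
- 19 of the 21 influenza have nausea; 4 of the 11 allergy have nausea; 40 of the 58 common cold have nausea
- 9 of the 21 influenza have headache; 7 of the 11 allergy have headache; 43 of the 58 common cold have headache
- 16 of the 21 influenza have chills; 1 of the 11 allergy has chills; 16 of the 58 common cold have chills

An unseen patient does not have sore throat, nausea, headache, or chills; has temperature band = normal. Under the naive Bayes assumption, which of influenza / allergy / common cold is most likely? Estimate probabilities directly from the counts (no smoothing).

allergy

influenza: (21/90) × (13/21) × (20/21) × (2/21) × (12/21) × (5/21) ≈ 0.00178252
allergy: (11/90) × (6/11) × (10/11) × (7/11) × (4/11) × (10/11) ≈ 0.0127496
common cold: (58/90) × (15/58) × (7/58) × (18/58) × (15/58) × (42/58) ≈ 0.00116909
Highest score → allergy.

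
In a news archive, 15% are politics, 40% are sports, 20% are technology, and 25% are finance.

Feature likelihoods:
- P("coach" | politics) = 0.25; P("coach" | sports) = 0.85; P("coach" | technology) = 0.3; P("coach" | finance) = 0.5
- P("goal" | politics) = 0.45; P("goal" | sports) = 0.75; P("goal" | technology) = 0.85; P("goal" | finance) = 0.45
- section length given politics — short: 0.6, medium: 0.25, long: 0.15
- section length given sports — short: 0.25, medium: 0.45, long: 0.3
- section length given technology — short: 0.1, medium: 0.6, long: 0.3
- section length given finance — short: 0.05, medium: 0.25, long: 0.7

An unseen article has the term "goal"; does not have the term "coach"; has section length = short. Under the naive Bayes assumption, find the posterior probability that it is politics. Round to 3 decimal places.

politics: 0.15 × (1−0.25) × 0.45 × 0.6 = 0.030375
sports: 0.4 × (1−0.85) × 0.75 × 0.25 = 0.01125
technology: 0.2 × (1−0.3) × 0.85 × 0.1 = 0.0119
finance: 0.25 × (1−0.5) × 0.45 × 0.05 = 0.0028125
P(politics | x) = 0.030375 / 0.0563375 ≈ 0.539

0.539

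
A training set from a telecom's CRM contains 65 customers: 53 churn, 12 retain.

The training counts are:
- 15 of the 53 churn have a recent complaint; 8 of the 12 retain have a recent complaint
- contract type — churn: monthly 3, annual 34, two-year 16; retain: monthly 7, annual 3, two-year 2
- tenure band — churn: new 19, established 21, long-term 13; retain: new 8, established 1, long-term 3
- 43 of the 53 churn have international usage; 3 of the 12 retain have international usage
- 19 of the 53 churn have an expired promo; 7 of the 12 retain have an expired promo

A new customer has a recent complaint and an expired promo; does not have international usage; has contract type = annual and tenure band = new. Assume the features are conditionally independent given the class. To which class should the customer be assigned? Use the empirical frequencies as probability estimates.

retain

churn: (53/65) × (15/53) × (34/53) × (19/53) × (10/53) × (19/53) ≈ 0.00358972
retain: (12/65) × (8/12) × (3/12) × (8/12) × (9/12) × (7/12) ≈ 0.00897436
Highest score → retain.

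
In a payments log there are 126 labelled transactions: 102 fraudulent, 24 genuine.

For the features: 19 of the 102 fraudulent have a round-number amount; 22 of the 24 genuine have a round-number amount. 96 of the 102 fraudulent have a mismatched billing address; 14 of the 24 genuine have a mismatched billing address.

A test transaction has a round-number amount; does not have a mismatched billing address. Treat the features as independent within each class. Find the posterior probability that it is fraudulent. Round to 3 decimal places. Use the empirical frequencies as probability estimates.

0.109

fraudulent: (102/126) × (19/102) × (6/102) ≈ 0.00887021
genuine: (24/126) × (22/24) × (10/24) ≈ 0.0727513
P(fraudulent | x) = 0.00887021 / 0.08162151 ≈ 0.109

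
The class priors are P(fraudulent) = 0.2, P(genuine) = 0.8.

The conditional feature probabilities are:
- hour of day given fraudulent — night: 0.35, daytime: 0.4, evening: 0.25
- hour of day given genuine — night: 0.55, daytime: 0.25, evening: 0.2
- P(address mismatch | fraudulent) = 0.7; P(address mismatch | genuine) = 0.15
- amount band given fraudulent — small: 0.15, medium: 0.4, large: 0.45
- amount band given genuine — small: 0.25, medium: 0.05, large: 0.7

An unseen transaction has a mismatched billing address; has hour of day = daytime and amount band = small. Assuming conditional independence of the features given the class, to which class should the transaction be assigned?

fraudulent

fraudulent: 0.2 × 0.4 × 0.7 × 0.15 = 0.0084
genuine: 0.8 × 0.25 × 0.15 × 0.25 = 0.0075
Highest score → fraudulent.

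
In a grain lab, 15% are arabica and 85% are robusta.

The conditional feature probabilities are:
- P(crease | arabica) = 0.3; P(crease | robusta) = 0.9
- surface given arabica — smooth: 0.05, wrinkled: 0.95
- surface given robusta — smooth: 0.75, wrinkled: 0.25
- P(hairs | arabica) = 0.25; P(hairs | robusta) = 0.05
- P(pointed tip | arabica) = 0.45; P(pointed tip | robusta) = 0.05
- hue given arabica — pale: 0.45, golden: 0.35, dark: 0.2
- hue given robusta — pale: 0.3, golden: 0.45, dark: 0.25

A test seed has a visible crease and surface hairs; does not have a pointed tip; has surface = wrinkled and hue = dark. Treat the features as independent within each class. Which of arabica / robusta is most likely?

arabica: 0.15 × 0.3 × 0.95 × 0.25 × (1−0.45) × 0.2 = 0.001175625
robusta: 0.85 × 0.9 × 0.25 × 0.05 × (1−0.05) × 0.25 = 0.00227109375
Highest score → robusta.

robusta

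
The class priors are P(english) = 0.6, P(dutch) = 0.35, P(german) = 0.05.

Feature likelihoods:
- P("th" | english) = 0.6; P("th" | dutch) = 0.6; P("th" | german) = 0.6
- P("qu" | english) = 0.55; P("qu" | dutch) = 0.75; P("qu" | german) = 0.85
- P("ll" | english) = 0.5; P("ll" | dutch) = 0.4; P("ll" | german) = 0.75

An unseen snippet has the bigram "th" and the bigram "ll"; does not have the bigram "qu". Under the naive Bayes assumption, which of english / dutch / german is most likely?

english

english: 0.6 × 0.6 × (1−0.55) × 0.5 = 0.081
dutch: 0.35 × 0.6 × (1−0.75) × 0.4 = 0.021
german: 0.05 × 0.6 × (1−0.85) × 0.75 = 0.003375
Highest score → english.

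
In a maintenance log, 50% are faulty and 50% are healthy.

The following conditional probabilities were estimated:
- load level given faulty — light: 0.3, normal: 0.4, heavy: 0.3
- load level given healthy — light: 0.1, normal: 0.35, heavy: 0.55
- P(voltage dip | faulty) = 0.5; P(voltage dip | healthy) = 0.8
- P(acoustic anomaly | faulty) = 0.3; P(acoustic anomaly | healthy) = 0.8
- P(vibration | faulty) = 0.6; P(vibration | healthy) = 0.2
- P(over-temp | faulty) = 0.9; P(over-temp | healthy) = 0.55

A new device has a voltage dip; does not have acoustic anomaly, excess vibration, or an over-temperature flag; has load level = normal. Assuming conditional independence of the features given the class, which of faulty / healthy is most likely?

faulty: 0.5 × 0.4 × 0.5 × (1−0.3) × (1−0.6) × (1−0.9) = 0.0028
healthy: 0.5 × 0.35 × 0.8 × (1−0.8) × (1−0.2) × (1−0.55) = 0.01008
Highest score → healthy.

healthy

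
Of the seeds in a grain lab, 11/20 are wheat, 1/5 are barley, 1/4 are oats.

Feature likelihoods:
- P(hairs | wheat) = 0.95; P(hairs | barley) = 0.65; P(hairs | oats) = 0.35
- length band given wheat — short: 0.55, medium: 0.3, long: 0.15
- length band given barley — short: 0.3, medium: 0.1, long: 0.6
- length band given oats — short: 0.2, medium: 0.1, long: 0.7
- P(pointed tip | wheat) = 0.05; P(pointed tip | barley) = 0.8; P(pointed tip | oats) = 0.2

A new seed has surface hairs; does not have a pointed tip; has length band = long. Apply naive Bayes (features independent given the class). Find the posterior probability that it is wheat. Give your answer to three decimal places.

0.535

wheat: 0.55 × 0.95 × 0.15 × (1−0.05) = 0.07445625
barley: 0.2 × 0.65 × 0.6 × (1−0.8) = 0.0156
oats: 0.25 × 0.35 × 0.7 × (1−0.2) = 0.049
P(wheat | x) = 0.07445625 / 0.13905625 ≈ 0.535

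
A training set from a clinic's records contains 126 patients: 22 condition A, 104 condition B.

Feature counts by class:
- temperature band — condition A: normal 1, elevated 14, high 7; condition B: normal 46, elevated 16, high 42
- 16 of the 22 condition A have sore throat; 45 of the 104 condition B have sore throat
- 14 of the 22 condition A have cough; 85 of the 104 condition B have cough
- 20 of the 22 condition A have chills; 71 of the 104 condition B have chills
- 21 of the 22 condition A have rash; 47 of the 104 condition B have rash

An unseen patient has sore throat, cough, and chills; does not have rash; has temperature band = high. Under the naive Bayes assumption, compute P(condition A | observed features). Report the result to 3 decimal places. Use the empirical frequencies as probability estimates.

condition A: (22/126) × (7/22) × (16/22) × (14/22) × (20/22) × (1/22) ≈ 0.00106247
condition B: (104/126) × (42/104) × (45/104) × (85/104) × (71/104) × (57/104) ≈ 0.0441073
P(condition A | x) = 0.00106247 / 0.04516977 ≈ 0.024

0.024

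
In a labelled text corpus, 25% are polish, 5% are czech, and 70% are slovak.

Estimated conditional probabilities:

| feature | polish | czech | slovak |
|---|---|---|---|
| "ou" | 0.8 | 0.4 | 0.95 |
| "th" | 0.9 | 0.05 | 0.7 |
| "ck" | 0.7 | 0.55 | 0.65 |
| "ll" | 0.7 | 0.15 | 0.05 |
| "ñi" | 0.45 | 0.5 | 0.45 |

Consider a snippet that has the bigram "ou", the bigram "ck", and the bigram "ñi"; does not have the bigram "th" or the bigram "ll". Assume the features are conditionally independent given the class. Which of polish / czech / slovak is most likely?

polish: 0.25 × 0.8 × (1−0.9) × 0.7 × (1−0.7) × 0.45 = 0.00189
czech: 0.05 × 0.4 × (1−0.05) × 0.55 × (1−0.15) × 0.5 = 0.00444125
slovak: 0.7 × 0.95 × (1−0.7) × 0.65 × (1−0.05) × 0.45 = 0.0554360625
Highest score → slovak.

slovak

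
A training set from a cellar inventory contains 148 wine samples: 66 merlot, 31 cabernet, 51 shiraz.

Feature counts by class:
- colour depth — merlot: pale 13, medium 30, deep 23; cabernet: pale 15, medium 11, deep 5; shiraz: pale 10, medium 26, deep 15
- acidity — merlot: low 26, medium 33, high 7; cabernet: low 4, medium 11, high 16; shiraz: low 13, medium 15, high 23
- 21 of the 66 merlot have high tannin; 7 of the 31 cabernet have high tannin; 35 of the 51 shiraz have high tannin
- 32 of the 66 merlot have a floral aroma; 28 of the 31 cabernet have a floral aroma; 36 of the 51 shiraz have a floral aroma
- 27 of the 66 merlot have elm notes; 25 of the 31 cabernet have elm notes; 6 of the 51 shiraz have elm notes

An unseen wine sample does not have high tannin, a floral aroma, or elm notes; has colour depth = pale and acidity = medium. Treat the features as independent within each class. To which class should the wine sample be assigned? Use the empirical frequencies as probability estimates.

merlot: (66/148) × (13/66) × (33/66) × (45/66) × (34/66) × (39/66) ≈ 0.0091154
cabernet: (31/148) × (15/31) × (11/31) × (24/31) × (3/31) × (6/31) ≈ 0.000521506
shiraz: (51/148) × (10/51) × (15/51) × (16/51) × (15/51) × (45/51) ≈ 0.00161798
Highest score → merlot.

merlot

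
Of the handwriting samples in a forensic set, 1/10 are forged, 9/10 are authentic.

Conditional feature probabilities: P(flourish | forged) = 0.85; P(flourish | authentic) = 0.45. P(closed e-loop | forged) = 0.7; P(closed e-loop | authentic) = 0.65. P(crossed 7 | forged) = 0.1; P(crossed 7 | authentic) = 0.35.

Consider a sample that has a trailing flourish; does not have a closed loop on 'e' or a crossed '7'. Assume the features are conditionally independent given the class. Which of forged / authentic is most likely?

authentic

forged: 0.1 × 0.85 × (1−0.7) × (1−0.1) = 0.02295
authentic: 0.9 × 0.45 × (1−0.65) × (1−0.35) = 0.0921375
Highest score → authentic.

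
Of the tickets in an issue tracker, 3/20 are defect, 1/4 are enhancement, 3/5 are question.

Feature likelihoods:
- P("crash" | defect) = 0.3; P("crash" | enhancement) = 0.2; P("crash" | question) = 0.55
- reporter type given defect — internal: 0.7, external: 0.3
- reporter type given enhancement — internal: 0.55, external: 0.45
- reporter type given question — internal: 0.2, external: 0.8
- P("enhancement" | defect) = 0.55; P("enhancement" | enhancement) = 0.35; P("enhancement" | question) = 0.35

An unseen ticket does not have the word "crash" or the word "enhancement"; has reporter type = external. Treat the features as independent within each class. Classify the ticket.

question

defect: 0.15 × (1−0.3) × 0.3 × (1−0.55) = 0.014175
enhancement: 0.25 × (1−0.2) × 0.45 × (1−0.35) = 0.0585
question: 0.6 × (1−0.55) × 0.8 × (1−0.35) = 0.1404
Highest score → question.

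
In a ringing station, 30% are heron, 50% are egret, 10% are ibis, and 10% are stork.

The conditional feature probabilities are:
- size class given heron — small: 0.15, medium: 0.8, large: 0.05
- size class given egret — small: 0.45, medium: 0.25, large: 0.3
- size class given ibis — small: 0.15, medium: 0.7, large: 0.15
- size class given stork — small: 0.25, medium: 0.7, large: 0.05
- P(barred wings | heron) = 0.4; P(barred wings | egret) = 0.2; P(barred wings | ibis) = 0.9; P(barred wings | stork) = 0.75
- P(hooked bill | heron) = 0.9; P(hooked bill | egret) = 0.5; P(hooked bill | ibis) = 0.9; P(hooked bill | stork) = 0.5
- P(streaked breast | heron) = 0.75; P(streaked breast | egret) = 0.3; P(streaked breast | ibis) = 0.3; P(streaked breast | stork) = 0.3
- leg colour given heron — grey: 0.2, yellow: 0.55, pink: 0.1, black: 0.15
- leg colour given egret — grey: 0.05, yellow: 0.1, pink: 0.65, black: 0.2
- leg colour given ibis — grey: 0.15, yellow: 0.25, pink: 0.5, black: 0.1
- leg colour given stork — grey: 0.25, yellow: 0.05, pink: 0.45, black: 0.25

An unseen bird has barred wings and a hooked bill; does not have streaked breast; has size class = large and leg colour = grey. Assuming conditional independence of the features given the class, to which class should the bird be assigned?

ibis

heron: 0.3 × 0.05 × 0.4 × 0.9 × (1−0.75) × 0.2 = 0.00027
egret: 0.5 × 0.3 × 0.2 × 0.5 × (1−0.3) × 0.05 = 0.000525
ibis: 0.1 × 0.15 × 0.9 × 0.9 × (1−0.3) × 0.15 = 0.00127575
stork: 0.1 × 0.05 × 0.75 × 0.5 × (1−0.3) × 0.25 = 0.000328125
Highest score → ibis.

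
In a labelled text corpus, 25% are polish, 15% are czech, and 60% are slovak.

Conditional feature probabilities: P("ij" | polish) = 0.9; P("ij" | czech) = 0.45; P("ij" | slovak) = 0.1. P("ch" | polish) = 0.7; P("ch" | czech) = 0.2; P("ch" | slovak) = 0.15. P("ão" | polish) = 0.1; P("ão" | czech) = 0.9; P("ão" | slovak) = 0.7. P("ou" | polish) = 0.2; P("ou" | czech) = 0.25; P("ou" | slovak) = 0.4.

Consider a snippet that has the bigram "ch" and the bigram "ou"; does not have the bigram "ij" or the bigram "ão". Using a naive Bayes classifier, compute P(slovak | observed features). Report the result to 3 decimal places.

polish: 0.25 × (1−0.9) × 0.7 × (1−0.1) × 0.2 = 0.00315
czech: 0.15 × (1−0.45) × 0.2 × (1−0.9) × 0.25 = 0.0004125
slovak: 0.6 × (1−0.1) × 0.15 × (1−0.7) × 0.4 = 0.00972
P(slovak | x) = 0.00972 / 0.0132825 ≈ 0.732

0.732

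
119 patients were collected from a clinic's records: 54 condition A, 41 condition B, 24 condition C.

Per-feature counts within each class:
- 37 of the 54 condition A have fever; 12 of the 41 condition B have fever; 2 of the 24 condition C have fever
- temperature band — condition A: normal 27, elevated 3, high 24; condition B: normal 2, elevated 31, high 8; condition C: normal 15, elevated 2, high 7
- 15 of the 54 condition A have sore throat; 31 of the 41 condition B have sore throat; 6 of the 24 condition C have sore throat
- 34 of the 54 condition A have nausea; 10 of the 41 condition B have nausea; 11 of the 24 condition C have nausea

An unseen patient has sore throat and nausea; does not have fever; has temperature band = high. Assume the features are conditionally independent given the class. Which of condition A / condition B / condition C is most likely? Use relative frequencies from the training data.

condition A: (54/119) × (17/54) × (24/54) × (15/54) × (34/54) ≈ 0.0111046
condition B: (41/119) × (29/41) × (8/41) × (31/41) × (10/41) ≈ 0.00876902
condition C: (24/119) × (22/24) × (7/24) × (6/24) × (11/24) ≈ 0.00617851
Highest score → condition A.

condition A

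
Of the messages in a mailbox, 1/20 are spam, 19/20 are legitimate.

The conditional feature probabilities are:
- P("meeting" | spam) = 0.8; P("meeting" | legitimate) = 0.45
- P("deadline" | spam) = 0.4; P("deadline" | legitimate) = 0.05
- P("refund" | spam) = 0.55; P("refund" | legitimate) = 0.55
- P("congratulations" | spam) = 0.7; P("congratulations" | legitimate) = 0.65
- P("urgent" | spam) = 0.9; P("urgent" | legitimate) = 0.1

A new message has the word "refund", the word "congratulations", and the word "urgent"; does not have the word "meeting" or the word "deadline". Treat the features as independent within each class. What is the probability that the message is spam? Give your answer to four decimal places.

0.1049

spam: 0.05 × (1−0.8) × (1−0.4) × 0.55 × 0.7 × 0.9 = 0.002079
legitimate: 0.95 × (1−0.45) × (1−0.05) × 0.55 × 0.65 × 0.1 = 0.01774540625
P(spam | x) = 0.002079 / 0.01982440625 ≈ 0.1049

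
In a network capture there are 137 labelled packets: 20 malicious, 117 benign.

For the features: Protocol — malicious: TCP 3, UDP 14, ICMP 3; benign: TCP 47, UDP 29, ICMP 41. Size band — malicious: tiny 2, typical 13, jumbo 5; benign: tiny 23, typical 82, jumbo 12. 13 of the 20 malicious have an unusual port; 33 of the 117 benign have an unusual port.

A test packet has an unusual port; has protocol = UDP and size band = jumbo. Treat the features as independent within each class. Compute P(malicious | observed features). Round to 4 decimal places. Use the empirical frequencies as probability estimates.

malicious: (20/137) × (14/20) × (5/20) × (13/20) ≈ 0.0166058
benign: (117/137) × (29/117) × (12/117) × (33/117) ≈ 0.00612352
P(malicious | x) = 0.0166058 / 0.02272932 ≈ 0.7306

0.7306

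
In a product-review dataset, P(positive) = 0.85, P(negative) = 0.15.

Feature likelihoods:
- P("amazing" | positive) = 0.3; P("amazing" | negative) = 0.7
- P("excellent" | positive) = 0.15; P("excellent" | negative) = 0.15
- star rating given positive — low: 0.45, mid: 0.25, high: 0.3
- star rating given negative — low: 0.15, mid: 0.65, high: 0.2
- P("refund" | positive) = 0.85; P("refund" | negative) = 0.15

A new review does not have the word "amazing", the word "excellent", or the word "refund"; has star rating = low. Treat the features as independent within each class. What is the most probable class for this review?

positive

positive: 0.85 × (1−0.3) × (1−0.15) × 0.45 × (1−0.85) = 0.034138125
negative: 0.15 × (1−0.7) × (1−0.15) × 0.15 × (1−0.15) = 0.004876875
Highest score → positive.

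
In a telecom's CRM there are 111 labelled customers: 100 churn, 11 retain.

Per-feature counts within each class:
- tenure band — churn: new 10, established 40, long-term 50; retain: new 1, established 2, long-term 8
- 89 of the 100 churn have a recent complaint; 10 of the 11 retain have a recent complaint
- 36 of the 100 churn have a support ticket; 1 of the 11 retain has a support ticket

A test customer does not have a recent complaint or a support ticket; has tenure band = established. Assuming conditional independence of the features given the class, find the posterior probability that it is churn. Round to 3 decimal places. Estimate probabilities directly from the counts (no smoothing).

churn: (100/111) × (40/100) × (11/100) × (64/100) ≈ 0.0253694
retain: (11/111) × (2/11) × (1/11) × (10/11) ≈ 0.00148909
P(churn | x) = 0.0253694 / 0.02685849 ≈ 0.945

0.945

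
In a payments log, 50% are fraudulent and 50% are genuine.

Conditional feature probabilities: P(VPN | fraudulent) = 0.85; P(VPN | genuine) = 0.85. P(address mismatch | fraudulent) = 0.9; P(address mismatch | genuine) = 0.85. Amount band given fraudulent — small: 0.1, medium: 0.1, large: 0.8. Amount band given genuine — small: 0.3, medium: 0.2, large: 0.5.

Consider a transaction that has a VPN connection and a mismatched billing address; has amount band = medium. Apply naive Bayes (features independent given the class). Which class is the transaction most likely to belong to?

fraudulent: 0.5 × 0.85 × 0.9 × 0.1 = 0.03825
genuine: 0.5 × 0.85 × 0.85 × 0.2 = 0.07225
Highest score → genuine.

genuine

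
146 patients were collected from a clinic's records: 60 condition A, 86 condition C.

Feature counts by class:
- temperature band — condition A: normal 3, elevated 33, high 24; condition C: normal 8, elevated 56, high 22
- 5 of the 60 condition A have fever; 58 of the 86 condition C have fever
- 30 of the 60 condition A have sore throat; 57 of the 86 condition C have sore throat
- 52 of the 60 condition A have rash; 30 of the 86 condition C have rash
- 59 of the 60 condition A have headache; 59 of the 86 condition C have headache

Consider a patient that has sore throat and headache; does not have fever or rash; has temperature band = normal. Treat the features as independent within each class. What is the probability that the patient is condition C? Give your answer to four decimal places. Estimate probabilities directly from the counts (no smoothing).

condition A: (60/146) × (3/60) × (55/60) × (30/60) × (8/60) × (59/60) ≈ 0.00123478
condition C: (86/146) × (8/86) × (28/86) × (57/86) × (56/86) × (59/86) ≈ 0.00528222
P(condition C | x) = 0.00528222 / 0.006517 ≈ 0.8105

0.8105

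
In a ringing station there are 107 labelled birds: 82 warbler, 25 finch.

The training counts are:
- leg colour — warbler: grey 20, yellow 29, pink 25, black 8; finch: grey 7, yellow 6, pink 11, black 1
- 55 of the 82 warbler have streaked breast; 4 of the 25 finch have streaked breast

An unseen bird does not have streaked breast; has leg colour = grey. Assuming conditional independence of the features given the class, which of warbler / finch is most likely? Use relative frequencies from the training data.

warbler: (82/107) × (20/82) × (27/82) ≈ 0.0615455
finch: (25/107) × (7/25) × (21/25) ≈ 0.0549533
Highest score → warbler.

warbler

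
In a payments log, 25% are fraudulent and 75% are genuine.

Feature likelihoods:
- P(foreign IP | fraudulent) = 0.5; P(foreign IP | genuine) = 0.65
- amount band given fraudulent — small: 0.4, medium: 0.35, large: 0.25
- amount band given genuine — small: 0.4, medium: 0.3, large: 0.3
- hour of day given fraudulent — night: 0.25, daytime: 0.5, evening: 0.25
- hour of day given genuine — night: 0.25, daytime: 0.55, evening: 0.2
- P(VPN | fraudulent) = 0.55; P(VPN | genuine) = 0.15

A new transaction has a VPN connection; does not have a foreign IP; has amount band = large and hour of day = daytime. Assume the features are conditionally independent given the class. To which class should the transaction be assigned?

fraudulent

fraudulent: 0.25 × (1−0.5) × 0.25 × 0.5 × 0.55 = 0.00859375
genuine: 0.75 × (1−0.65) × 0.3 × 0.55 × 0.15 = 0.006496875
Highest score → fraudulent.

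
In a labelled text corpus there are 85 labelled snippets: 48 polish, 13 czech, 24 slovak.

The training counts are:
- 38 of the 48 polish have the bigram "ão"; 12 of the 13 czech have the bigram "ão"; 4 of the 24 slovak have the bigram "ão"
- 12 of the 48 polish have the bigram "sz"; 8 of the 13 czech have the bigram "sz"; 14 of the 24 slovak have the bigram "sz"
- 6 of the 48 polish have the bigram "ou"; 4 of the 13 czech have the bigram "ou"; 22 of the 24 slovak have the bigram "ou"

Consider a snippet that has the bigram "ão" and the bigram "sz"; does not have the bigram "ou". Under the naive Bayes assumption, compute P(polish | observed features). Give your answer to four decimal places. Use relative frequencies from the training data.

polish: (48/85) × (38/48) × (12/48) × (42/48) ≈ 0.0977941
czech: (13/85) × (12/13) × (8/13) × (9/13) ≈ 0.0601462
slovak: (24/85) × (4/24) × (14/24) × (2/24) ≈ 0.00228758
P(polish | x) = 0.0977941 / 0.16022788 ≈ 0.6103

0.6103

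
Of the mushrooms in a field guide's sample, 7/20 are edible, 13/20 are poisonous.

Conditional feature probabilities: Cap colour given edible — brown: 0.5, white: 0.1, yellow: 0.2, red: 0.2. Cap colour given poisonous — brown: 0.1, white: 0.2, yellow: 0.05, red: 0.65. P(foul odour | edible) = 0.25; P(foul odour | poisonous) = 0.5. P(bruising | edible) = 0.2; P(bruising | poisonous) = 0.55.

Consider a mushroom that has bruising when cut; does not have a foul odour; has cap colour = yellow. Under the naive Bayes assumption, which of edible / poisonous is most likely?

edible: 0.35 × 0.2 × (1−0.25) × 0.2 = 0.0105
poisonous: 0.65 × 0.05 × (1−0.5) × 0.55 = 0.0089375
Highest score → edible.

edible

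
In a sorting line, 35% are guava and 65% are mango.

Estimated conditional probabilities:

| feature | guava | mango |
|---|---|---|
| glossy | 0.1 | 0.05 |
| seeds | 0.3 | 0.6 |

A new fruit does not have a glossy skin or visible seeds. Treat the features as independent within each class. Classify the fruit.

mango

guava: 0.35 × (1−0.1) × (1−0.3) = 0.2205
mango: 0.65 × (1−0.05) × (1−0.6) = 0.247
Highest score → mango.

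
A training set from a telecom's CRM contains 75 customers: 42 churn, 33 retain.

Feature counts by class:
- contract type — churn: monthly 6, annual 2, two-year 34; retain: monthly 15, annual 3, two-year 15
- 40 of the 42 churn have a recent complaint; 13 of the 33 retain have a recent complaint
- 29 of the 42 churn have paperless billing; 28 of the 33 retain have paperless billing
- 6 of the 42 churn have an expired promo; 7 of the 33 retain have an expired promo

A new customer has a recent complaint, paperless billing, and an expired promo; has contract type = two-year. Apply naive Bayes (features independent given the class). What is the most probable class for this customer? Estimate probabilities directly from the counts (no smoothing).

churn: (42/75) × (34/42) × (40/42) × (29/42) × (6/42) ≈ 0.0425872
retain: (33/75) × (15/33) × (13/33) × (28/33) × (7/33) ≈ 0.0141804
Highest score → churn.

churn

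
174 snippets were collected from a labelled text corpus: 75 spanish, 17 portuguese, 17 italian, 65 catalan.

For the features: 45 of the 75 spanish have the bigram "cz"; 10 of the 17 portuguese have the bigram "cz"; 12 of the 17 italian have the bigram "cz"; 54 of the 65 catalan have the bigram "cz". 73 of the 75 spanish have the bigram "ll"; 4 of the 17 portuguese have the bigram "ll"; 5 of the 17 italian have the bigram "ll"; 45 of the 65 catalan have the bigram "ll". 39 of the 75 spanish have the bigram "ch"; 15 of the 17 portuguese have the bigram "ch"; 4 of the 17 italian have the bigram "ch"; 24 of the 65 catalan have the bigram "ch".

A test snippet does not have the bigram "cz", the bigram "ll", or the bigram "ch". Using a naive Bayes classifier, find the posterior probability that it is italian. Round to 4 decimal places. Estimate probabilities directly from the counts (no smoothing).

spanish: (75/174) × (30/75) × (2/75) × (36/75) ≈ 0.0022069
portuguese: (17/174) × (7/17) × (13/17) × (2/17) ≈ 0.0036193
italian: (17/174) × (5/17) × (12/17) × (13/17) ≈ 0.0155113
catalan: (65/174) × (11/65) × (20/65) × (41/65) ≈ 0.0122696
P(italian | x) = 0.0155113 / 0.0336071 ≈ 0.4615

0.4615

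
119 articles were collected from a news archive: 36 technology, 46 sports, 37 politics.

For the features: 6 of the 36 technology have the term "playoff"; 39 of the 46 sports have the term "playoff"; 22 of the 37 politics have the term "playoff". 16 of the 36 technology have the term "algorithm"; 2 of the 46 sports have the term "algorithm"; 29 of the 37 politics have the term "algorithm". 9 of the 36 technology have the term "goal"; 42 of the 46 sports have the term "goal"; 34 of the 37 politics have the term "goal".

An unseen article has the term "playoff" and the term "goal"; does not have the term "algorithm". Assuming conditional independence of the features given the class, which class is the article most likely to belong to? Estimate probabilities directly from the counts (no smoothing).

technology: (36/119) × (6/36) × (20/36) × (9/36) ≈ 0.0070028
sports: (46/119) × (39/46) × (44/46) × (42/46) ≈ 0.286223
politics: (37/119) × (22/37) × (8/37) × (34/37) ≈ 0.0367317
Highest score → sports.

sports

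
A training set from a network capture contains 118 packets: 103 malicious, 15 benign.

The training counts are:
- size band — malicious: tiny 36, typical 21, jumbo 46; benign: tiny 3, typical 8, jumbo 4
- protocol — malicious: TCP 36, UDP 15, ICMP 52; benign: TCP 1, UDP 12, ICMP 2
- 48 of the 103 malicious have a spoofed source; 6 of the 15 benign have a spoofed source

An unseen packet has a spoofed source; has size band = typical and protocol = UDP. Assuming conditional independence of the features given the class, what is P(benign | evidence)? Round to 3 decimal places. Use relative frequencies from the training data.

malicious: (103/118) × (21/103) × (15/103) × (48/103) ≈ 0.012078
benign: (15/118) × (8/15) × (12/15) × (6/15) ≈ 0.0216949
P(benign | x) = 0.0216949 / 0.0337729 ≈ 0.642

0.642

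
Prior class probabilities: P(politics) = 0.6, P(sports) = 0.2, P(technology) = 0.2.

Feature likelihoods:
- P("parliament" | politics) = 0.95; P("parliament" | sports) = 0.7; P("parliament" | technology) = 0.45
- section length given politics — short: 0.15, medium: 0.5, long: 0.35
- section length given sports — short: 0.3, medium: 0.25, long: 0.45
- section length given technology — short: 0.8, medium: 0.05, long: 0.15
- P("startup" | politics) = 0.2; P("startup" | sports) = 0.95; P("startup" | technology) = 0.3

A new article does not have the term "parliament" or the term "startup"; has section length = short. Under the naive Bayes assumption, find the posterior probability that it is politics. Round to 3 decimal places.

0.054

politics: 0.6 × (1−0.95) × 0.15 × (1−0.2) = 0.0036
sports: 0.2 × (1−0.7) × 0.3 × (1−0.95) = 0.0009
technology: 0.2 × (1−0.45) × 0.8 × (1−0.3) = 0.0616
P(politics | x) = 0.0036 / 0.0661 ≈ 0.054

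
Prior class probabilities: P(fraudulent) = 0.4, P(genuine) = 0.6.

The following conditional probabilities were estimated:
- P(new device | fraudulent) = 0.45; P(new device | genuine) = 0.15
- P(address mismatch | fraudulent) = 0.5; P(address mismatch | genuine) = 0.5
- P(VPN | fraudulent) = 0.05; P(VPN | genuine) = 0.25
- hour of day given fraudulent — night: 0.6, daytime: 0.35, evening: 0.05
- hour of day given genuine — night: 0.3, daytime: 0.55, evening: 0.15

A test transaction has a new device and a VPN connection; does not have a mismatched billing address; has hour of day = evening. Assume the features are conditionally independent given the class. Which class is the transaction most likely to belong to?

fraudulent: 0.4 × 0.45 × (1−0.5) × 0.05 × 0.05 = 0.000225
genuine: 0.6 × 0.15 × (1−0.5) × 0.25 × 0.15 = 0.0016875
Highest score → genuine.

genuine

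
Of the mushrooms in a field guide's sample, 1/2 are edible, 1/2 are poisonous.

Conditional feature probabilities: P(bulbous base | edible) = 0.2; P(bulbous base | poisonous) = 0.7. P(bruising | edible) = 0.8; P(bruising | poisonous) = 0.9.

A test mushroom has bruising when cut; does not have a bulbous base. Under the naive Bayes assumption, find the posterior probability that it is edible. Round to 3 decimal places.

edible: 0.5 × (1−0.2) × 0.8 = 0.32
poisonous: 0.5 × (1−0.7) × 0.9 = 0.135
P(edible | x) = 0.32 / 0.455 ≈ 0.703

0.703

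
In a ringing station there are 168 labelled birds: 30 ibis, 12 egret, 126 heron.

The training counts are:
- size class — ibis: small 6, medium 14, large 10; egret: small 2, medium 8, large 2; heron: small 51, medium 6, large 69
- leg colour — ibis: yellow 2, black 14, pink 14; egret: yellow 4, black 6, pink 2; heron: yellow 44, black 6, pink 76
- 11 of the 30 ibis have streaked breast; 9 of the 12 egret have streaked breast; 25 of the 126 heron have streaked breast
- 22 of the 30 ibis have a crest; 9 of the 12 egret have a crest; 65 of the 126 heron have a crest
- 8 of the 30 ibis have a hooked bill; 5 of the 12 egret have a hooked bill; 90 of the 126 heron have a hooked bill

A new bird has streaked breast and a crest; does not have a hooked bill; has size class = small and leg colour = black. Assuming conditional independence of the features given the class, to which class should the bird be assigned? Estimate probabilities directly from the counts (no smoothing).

ibis

ibis: (30/168) × (6/30) × (14/30) × (11/30) × (22/30) × (22/30) ≈ 0.00328642
egret: (12/168) × (2/12) × (6/12) × (9/12) × (9/12) × (7/12) = 0.001953125
heron: (126/168) × (51/126) × (6/126) × (25/126) × (65/126) × (36/126) ≈ 0.000422752
Highest score → ibis.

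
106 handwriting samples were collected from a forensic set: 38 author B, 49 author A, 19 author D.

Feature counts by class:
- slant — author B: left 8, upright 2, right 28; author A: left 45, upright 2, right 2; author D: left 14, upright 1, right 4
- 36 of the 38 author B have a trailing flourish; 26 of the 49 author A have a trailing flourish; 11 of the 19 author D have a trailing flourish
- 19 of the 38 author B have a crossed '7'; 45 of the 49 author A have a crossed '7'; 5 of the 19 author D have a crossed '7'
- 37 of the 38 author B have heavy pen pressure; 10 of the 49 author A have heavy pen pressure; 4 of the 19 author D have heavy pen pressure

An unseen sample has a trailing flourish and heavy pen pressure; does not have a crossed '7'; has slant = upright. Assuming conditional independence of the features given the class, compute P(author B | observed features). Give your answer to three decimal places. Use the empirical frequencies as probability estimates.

author B: (38/106) × (2/38) × (36/38) × (19/38) × (37/38) ≈ 0.00870224
author A: (49/106) × (2/49) × (26/49) × (4/49) × (10/49) ≈ 0.00016679
author D: (19/106) × (1/19) × (11/19) × (14/19) × (4/19) ≈ 0.000847255
P(author B | x) = 0.00870224 / 0.009716285 ≈ 0.896

0.896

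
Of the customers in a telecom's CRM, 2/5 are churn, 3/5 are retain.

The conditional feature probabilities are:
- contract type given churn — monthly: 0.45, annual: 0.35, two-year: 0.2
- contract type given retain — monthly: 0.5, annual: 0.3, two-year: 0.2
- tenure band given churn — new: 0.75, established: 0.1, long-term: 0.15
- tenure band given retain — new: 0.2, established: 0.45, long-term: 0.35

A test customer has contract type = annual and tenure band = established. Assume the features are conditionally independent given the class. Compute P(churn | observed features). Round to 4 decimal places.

churn: 0.4 × 0.35 × 0.1 = 0.014
retain: 0.6 × 0.3 × 0.45 = 0.081
P(churn | x) = 0.014 / 0.095 ≈ 0.1474

0.1474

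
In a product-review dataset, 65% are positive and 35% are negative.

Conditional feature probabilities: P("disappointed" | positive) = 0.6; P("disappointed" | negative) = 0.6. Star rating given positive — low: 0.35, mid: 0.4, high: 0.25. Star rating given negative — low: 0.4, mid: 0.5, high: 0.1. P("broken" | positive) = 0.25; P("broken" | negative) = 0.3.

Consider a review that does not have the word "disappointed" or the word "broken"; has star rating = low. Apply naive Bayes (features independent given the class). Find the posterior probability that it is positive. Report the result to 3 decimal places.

positive: 0.65 × (1−0.6) × 0.35 × (1−0.25) = 0.06825
negative: 0.35 × (1−0.6) × 0.4 × (1−0.3) = 0.0392
P(positive | x) = 0.06825 / 0.10745 ≈ 0.635

0.635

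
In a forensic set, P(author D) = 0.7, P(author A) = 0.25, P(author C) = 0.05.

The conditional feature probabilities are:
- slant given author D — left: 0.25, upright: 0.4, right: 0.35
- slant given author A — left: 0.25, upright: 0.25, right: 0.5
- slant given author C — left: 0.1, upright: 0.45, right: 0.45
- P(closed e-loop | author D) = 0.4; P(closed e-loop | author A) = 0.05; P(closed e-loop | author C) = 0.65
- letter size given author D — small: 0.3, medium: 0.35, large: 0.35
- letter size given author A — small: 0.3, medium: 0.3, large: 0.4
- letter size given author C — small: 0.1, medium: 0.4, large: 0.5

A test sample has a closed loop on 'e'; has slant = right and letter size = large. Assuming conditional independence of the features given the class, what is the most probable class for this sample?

author D

author D: 0.7 × 0.35 × 0.4 × 0.35 = 0.0343
author A: 0.25 × 0.5 × 0.05 × 0.4 = 0.0025
author C: 0.05 × 0.45 × 0.65 × 0.5 = 0.0073125
Highest score → author D.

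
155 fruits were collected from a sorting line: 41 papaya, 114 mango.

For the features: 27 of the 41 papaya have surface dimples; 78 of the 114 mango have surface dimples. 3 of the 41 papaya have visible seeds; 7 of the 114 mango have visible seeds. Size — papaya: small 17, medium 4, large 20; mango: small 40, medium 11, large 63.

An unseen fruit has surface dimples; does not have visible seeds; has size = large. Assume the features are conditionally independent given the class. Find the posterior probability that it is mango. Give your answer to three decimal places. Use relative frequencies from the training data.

papaya: (41/155) × (27/41) × (38/41) × (20/41) ≈ 0.078755
mango: (114/155) × (78/114) × (107/114) × (63/114) ≈ 0.261022
P(mango | x) = 0.261022 / 0.339777 ≈ 0.768

0.768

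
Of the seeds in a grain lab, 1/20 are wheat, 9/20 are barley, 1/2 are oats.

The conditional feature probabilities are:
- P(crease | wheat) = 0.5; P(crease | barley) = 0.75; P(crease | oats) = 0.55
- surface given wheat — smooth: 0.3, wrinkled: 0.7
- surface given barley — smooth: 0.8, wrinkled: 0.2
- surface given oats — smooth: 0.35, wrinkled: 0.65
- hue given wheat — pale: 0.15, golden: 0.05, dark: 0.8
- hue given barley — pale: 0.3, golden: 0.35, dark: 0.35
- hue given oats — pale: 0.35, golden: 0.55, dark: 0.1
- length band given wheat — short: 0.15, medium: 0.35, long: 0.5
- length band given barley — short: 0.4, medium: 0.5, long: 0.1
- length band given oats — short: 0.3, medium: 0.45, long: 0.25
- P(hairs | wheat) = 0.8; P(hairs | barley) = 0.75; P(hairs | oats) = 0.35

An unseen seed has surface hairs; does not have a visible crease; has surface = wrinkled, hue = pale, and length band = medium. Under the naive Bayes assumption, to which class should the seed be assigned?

wheat: 0.05 × (1−0.5) × 0.7 × 0.15 × 0.35 × 0.8 = 0.000735
barley: 0.45 × (1−0.75) × 0.2 × 0.3 × 0.5 × 0.75 = 0.00253125
oats: 0.5 × (1−0.55) × 0.65 × 0.35 × 0.45 × 0.35 = 0.00806203125
Highest score → oats.

oats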